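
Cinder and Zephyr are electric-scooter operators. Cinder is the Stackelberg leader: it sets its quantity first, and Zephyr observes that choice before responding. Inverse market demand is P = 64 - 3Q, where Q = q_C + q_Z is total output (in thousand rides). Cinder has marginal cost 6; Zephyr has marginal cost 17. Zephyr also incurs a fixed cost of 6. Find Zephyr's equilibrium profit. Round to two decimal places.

7.02

The follower Zephyr best-responds to any q_C: π_Z = (64 - 3Q)q_Z - 17q_Z.
Setting the follower's marginal profit to zero, 47 - 3q_C - 6q_Z = 0, i.e. q_Z = (47 - 3q_C)/6.
Cinder substitutes q_Z(q_C) into its own profit: π_C = q_C(64 - 3q_C - (47 - 3q_C)/2) - 6q_C = (81/2 - (3/2)q_C)q_C - 6q_C.
The leader's first-order condition 69/2 - 3q_C = 0 yields q_C = 23/2.
Then q_Z = (47 - 3·(23/2))/6 = 25/12.
Price P = 64 - 3·(163/12) = 93/4.
Zephyr's profit: (93/4 - 17)·(25/12) - 6 = 337/48.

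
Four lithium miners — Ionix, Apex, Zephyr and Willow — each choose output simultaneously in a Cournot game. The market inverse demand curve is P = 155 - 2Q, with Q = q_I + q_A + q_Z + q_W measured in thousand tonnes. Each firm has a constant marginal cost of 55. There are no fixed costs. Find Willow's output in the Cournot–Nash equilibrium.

Each firm earns π_i = (155 - 2Q)q_i - 55q_i.
First-order condition (treating rivals' output as given): 100 - 4q_i - 2·Σ_{j≠i} q_j = 0.
With identical firms every q_j equals q_i, so Σ_{j≠i} q_j = 3q_i and 100 = 10q_i, giving q_i = 10.

10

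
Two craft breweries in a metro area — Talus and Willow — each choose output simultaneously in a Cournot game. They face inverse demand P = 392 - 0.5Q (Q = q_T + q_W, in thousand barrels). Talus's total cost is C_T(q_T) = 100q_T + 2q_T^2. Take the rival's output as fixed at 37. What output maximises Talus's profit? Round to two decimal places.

54.70

With the rival's output fixed at 37, Talus's profit is π_T = (392 - (1/2)·37 - (1/2)q_T)q_T - (100q_T + 2q_T²) = (747/2 - (1/2)q_T)q_T - (100q_T + 2q_T²).
∂π_T/∂q_T = 547/2 - 5q_T = 0, so q_T = 547/10.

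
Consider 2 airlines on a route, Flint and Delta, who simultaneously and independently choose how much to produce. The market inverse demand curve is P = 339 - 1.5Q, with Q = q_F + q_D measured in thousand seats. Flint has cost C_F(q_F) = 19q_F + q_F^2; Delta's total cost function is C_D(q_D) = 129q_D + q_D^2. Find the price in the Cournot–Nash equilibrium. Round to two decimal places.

Flint's profit: π_F = (339 - 1.5Q)q_F - (19q_F + q_F²). Setting ∂π_F/∂q_F = 0: 320 - 5q_F - (3/2)(q_D) = 0.
Delta's first-order condition: 210 - 5q_D - (3/2)(q_F) = 0.
Rearranging gives the reaction functions q_F = (320 - (3/2)q_D)/5 and q_D = (210 - (3/2)q_F)/5.
Solving the pair: q_F = 56.4835, q_D = 25.0549.
Total output Q = 1060/13, so price P = 339 - (3/2)·(1060/13) = 216.6923.

216.69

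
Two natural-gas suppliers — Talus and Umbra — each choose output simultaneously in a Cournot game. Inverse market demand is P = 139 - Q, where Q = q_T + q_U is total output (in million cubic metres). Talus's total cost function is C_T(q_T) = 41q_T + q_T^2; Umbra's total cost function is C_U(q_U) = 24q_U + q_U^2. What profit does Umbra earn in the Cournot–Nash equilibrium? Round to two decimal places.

Talus's profit: π_T = (139 - Q)q_T - (41q_T + q_T²). Setting ∂π_T/∂q_T = 0: 98 - 4q_T - (q_U) = 0.
Umbra's first-order condition: 115 - 4q_U - (q_T) = 0.
Best responses: q_T = (98 - q_U)/4, q_U = (115 - q_T)/4.
Substituting one into the other gives q_T = 277/15 and q_U = 362/15.
Price P = 139 - 213/5 = 482/5.
Umbra's profit: (482/5)·(362/15) - 24·(362/15) - (362/15)² = 1164.8356.

1164.84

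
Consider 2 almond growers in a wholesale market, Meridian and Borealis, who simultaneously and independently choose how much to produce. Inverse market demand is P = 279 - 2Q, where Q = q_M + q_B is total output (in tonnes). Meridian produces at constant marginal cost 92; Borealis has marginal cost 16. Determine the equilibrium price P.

129

Meridian's profit: π_M = (279 - 2Q)q_M - (92q_M). Setting ∂π_M/∂q_M = 0: 187 - 4q_M - 2(q_B) = 0.
Borealis's profit: π_B = (279 - 2Q)q_B - (16q_B). Setting ∂π_B/∂q_B = 0: 263 - 4q_B - 2(q_M) = 0.
So q_M = (187 - 2q_B)/4 and q_B = (263 - 2q_M)/4.
Substituting one into the other gives q_M = 37/2 and q_B = 113/2.
Total output Q = 75, so price P = 279 - 2·75 = 129.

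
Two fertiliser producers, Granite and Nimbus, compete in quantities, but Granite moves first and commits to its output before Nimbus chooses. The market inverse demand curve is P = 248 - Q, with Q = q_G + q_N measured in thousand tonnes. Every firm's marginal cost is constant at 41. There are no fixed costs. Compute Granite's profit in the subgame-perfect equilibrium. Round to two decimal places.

5356.13

The follower Nimbus best-responds to any q_G: π_N = (248 - Q)q_N - 41q_N.
∂π_N/∂q_N = 207 - q_G - 2q_N = 0 gives the reaction function q_N = (207 - q_G)/2.
Granite substitutes q_N(q_G) into its own profit: π_G = q_G(248 - q_G - (207 - q_G)/2) - 41q_G = (289/2 - (1/2)q_G)q_G - 41q_G.
Leader FOC: 207/2 - q_G = 0, so q_G = 207/2.
Then q_N = (207 - 207/2)/2 = 207/4.
Price P = 248 - 621/4 = 371/4.
Granite's profit: (371/4 - 41)·(207/2) = 5356.1250.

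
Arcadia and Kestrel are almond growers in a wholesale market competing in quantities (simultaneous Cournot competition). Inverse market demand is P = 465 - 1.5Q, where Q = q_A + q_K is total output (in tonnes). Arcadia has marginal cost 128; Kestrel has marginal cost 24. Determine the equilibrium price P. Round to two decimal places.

205.67

Arcadia's profit: π_A = (465 - 1.5Q)q_A - (128q_A). Setting ∂π_A/∂q_A = 0: 337 - 3q_A - (3/2)(q_K) = 0.
Kestrel's first-order condition: 441 - 3q_K - (3/2)(q_A) = 0.
Rearranging gives the reaction functions q_A = (337 - (3/2)q_K)/3 and q_K = (441 - (3/2)q_A)/3.
Substituting one into the other gives q_A = 466/9 and q_K = 1090/9.
Total output Q = 1556/9, so price P = 465 - (3/2)·(1556/9) = 617/3.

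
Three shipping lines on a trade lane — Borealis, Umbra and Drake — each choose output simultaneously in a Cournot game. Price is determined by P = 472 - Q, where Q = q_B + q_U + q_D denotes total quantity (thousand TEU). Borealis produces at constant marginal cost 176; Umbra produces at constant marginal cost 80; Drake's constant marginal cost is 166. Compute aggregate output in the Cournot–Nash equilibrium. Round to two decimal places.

Borealis's profit: π_B = (472 - Q)q_B - (176q_B). Setting ∂π_B/∂q_B = 0: 296 - 2q_B - (q_U + q_D) = 0.
Umbra's first-order condition: 392 - 2q_U - (q_B + q_D) = 0.
Drake's profit: π_D = (472 - Q)q_D - (166q_D). Setting ∂π_D/∂q_D = 0: 306 - 2q_D - (q_B + q_U) = 0.
Adding the 3 conditions: 994 − 2Q − 2Q = 0, i.e. Q = 497/2.
Back-substituting: q_B = (296 − 497/2) = 95/2, q_U = (392 − 497/2) = 287/2, q_D = (306 − 497/2) = 115/2.
Total output Q = 95/2 + 287/2 + 115/2 = 497/2.

248.50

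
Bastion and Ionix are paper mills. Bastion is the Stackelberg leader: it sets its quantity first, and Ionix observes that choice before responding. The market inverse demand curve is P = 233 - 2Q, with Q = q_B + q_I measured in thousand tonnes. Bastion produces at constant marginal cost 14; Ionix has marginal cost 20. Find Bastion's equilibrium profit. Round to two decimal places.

3164.06

The follower Ionix best-responds to any q_B: π_I = (233 - 2Q)q_I - 20q_I.
Follower FOC: 213 - 2q_B - 4q_I = 0, so q_I(q_B) = (213 - 2q_B)/4.
The leader anticipates this reaction. Substituting into P = 233 - 2Q gives P = 253/2 - q_B, so π_B = (253/2 - q_B)q_B - 14q_B.
Leader FOC: 225/2 - 2q_B = 0, so q_B = 225/4.
Then q_I = (213 - 2·(225/4))/4 = 201/8.
Price P = 233 - 2·(651/8) = 281/4.
Bastion's profit: (281/4 - 14)·(225/4) = 3164.0625.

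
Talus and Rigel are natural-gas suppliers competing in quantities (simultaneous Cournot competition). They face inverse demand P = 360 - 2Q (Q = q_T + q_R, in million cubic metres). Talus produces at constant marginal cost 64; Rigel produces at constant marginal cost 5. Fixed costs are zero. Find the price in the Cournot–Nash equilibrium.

Talus's profit: π_T = (360 - 2Q)q_T - (64q_T). Setting ∂π_T/∂q_T = 0: 296 - 4q_T - 2(q_R) = 0.
Rigel's first-order condition: 355 - 4q_R - 2(q_T) = 0.
So q_T = (296 - 2q_R)/4 and q_R = (355 - 2q_T)/4.
Solving the pair: q_T = 79/2, q_R = 69.
Total output Q = 217/2, so price P = 360 - 2·(217/2) = 143.

143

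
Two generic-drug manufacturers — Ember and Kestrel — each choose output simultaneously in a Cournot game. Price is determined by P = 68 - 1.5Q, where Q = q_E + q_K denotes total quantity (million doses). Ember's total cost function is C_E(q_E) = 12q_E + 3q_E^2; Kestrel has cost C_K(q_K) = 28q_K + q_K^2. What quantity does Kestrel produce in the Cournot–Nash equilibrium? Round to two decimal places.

6.46

Ember's profit: π_E = (68 - 1.5Q)q_E - (12q_E + 3q_E²). Setting ∂π_E/∂q_E = 0: 56 - 9q_E - (3/2)(q_K) = 0.
Kestrel's profit: π_K = (68 - 1.5Q)q_K - (28q_K + q_K²). Setting ∂π_K/∂q_K = 0: 40 - 5q_K - (3/2)(q_E) = 0.
So q_E = (56 - (3/2)q_K)/9 and q_K = (40 - (3/2)q_E)/5.
Substituting one into the other gives q_E = 880/171 and q_K = 368/57.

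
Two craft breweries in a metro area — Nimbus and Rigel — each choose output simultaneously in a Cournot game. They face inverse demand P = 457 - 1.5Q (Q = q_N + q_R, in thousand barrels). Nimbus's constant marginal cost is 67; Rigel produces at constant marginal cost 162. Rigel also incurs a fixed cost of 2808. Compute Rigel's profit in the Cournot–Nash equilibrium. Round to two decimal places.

Nimbus's profit: π_N = (457 - 1.5Q)q_N - (67q_N). Setting ∂π_N/∂q_N = 0: 390 - 3q_N - (3/2)(q_R) = 0.
Rigel's first-order condition: 295 - 3q_R - (3/2)(q_N) = 0.
Best responses: q_N = (390 - (3/2)q_R)/3, q_R = (295 - (3/2)q_N)/3.
Solving the pair: q_N = 970/9, q_R = 400/9.
Price P = 457 - (3/2)·(1370/9) = 686/3.
Rigel's profit: (686/3 - 162)·(400/9) - 2808 = 154.9630.

154.96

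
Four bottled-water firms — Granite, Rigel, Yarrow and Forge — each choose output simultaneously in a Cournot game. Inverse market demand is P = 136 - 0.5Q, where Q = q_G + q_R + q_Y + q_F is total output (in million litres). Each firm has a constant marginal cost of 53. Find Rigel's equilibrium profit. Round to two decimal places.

A representative firm's profit is π_i = q_i(136 - 0.5Q) - 53q_i.
First-order condition (treating rivals' output as given): 83 - q_i - (1/2)·Σ_{j≠i} q_j = 0.
With identical firms every q_j equals q_i, so Σ_{j≠i} q_j = 3q_i and 83 = (5/2)q_i, giving q_i = 166/5.
Price P = 136 - (1/2)·(664/5) = 348/5.
Rigel's profit: (348/5 - 53)·(166/5) = 551.1200.

551.12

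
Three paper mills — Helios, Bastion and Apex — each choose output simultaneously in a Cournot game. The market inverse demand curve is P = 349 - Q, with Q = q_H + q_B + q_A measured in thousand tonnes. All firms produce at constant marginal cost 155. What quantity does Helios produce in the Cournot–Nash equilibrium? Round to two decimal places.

Each firm earns π_i = (349 - Q)q_i - 155q_i.
Setting ∂π_i/∂q_i = 0 with rivals' quantities fixed: 194 - 2q_i - Σ_{j≠i} q_j = 0.
By symmetry each firm produces the same amount; substituting Σ_{j≠i} q_j = 2q_i yields q_i = 194/4 = 97/2.

48.50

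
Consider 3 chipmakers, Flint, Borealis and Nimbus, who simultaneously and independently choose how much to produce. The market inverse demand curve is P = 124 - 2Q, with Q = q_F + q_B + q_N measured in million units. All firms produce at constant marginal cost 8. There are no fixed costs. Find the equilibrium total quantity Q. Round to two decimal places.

Each firm earns π_i = (124 - 2Q)q_i - 8q_i.
First-order condition (treating rivals' output as given): 116 - 4q_i - 2·Σ_{j≠i} q_j = 0.
By symmetry each firm produces the same amount; substituting Σ_{j≠i} q_j = 2q_i yields q_i = 116/8 = 29/2.
Total output Q = 29/2 + 29/2 + 29/2 = 87/2.

43.50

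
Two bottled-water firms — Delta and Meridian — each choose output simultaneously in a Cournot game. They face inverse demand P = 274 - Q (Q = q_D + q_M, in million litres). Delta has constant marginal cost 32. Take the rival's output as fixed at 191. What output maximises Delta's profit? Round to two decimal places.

With the rival's output fixed at 191, Delta's profit is π_D = (274 - 191 - q_D)q_D - (32q_D) = (83 - q_D)q_D - (32q_D).
∂π_D/∂q_D = 51 - 2q_D = 0, so q_D = 51/2.

25.50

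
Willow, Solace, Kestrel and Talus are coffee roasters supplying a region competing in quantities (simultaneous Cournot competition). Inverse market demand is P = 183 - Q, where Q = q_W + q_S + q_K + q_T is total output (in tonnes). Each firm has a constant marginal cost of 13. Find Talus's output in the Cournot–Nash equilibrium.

A representative firm's profit is π_i = q_i(183 - Q) - 13q_i.
Setting ∂π_i/∂q_i = 0 with rivals' quantities fixed: 170 - 2q_i - Σ_{j≠i} q_j = 0.
With identical firms every q_j equals q_i, so Σ_{j≠i} q_j = 3q_i and 170 = 5q_i, giving q_i = 34.

34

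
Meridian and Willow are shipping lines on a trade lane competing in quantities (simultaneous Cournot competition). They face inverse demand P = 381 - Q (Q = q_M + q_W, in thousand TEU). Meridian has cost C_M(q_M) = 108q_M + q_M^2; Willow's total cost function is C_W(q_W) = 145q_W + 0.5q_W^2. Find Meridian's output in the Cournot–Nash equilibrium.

Meridian's profit: π_M = (381 - Q)q_M - (108q_M + q_M²). Setting ∂π_M/∂q_M = 0: 273 - 4q_M - (q_W) = 0.
Willow's first-order condition: 236 - 3q_W - (q_M) = 0.
So q_M = (273 - q_W)/4 and q_W = (236 - q_M)/3.
Solving the pair: q_M = 53, q_W = 61.

53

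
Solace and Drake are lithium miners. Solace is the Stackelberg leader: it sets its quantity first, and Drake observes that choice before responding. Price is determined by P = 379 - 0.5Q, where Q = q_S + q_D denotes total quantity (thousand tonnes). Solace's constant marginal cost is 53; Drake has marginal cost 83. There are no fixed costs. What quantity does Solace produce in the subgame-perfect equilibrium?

Solve by backward induction. Given q_S, the follower Drake maximises π_D = (379 - (1/2)q_S - (1/2)q_D)q_D - 83q_D.
Setting the follower's marginal profit to zero, 296 - (1/2)q_S - q_D = 0, i.e. q_D = (296 - (1/2)q_S).
Solace substitutes q_D(q_S) into its own profit: π_S = q_S(379 - (1/2)q_S - (296 - (1/2)q_S)/2) - 53q_S = (231 - (1/4)q_S)q_S - 53q_S.
Leader FOC: 178 - (1/2)q_S = 0, so q_S = 356.
Then q_D = (296 - (1/2)·356) = 118.

356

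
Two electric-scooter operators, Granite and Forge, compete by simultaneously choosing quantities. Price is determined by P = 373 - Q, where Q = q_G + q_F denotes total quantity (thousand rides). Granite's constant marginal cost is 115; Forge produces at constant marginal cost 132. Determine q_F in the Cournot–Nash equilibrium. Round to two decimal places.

Granite's profit: π_G = (373 - Q)q_G - (115q_G). Setting ∂π_G/∂q_G = 0: 258 - 2q_G - (q_F) = 0.
Forge's first-order condition: 241 - 2q_F - (q_G) = 0.
Rearranging gives the reaction functions q_G = (258 - q_F)/2 and q_F = (241 - q_G)/2.
Solving the pair: q_G = 275/3, q_F = 224/3.

74.67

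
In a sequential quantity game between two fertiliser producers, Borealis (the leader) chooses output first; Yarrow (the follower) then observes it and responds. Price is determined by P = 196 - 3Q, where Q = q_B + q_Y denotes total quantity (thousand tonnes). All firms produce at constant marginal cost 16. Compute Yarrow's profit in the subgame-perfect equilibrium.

675

Solve by backward induction. Given q_B, the follower Yarrow maximises π_Y = (196 - 3q_B - 3q_Y)q_Y - 16q_Y.
∂π_Y/∂q_Y = 180 - 3q_B - 6q_Y = 0 gives the reaction function q_Y = (180 - 3q_B)/6.
Borealis substitutes q_Y(q_B) into its own profit: π_B = q_B(196 - 3q_B - (180 - 3q_B)/2) - 16q_B = (106 - (3/2)q_B)q_B - 16q_B.
Leader FOC: 90 - 3q_B = 0, so q_B = 30.
Then q_Y = (180 - 3·30)/6 = 15.
Price P = 196 - 3·45 = 61.
Yarrow's profit: (61 - 16)·15 = 675.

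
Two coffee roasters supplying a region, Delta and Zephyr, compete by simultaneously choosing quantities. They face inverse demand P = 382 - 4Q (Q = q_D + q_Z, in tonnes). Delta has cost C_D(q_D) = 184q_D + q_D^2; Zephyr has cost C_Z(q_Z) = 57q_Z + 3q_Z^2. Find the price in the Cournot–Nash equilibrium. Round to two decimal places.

255.23

Delta's profit: π_D = (382 - 4Q)q_D - (184q_D + q_D²). Setting ∂π_D/∂q_D = 0: 198 - 10q_D - 4(q_Z) = 0.
Zephyr's first-order condition: 325 - 14q_Z - 4(q_D) = 0.
So q_D = (198 - 4q_Z)/10 and q_Z = (325 - 4q_D)/14.
Solving the pair: q_D = 368/31, q_Z = 1229/62.
Total output Q = 1965/62, so price P = 382 - 4·(1965/62) = 255.2258.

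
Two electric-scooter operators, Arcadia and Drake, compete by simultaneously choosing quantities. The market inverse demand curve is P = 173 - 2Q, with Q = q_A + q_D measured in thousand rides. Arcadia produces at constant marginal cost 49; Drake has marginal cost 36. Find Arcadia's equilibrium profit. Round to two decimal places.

684.50

Arcadia's profit: π_A = (173 - 2Q)q_A - (49q_A). Setting ∂π_A/∂q_A = 0: 124 - 4q_A - 2(q_D) = 0.
Drake's profit: π_D = (173 - 2Q)q_D - (36q_D). Setting ∂π_D/∂q_D = 0: 137 - 4q_D - 2(q_A) = 0.
Best responses: q_A = (124 - 2q_D)/4, q_D = (137 - 2q_A)/4.
Substituting one into the other gives q_A = 37/2 and q_D = 25.
Price P = 173 - 2·(87/2) = 86.
Arcadia's profit: (86 - 49)·(37/2) = 1369/2.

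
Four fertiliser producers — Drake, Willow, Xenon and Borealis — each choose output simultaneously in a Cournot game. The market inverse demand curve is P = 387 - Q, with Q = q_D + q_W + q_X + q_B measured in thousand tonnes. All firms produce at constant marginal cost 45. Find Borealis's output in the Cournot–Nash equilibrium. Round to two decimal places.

Each firm earns π_i = (387 - Q)q_i - 45q_i.
Setting ∂π_i/∂q_i = 0 with rivals' quantities fixed: 342 - 2q_i - Σ_{j≠i} q_j = 0.
By symmetry each firm produces the same amount; substituting Σ_{j≠i} q_j = 3q_i yields q_i = 342/5.

68.40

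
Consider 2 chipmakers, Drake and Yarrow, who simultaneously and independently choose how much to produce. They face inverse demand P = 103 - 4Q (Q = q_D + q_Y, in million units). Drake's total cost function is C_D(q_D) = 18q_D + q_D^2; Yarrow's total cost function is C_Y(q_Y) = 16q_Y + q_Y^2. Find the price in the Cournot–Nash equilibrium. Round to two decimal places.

Drake's profit: π_D = (103 - 4Q)q_D - (18q_D + q_D²). Setting ∂π_D/∂q_D = 0: 85 - 10q_D - 4(q_Y) = 0.
Yarrow's profit: π_Y = (103 - 4Q)q_Y - (16q_Y + q_Y²). Setting ∂π_Y/∂q_Y = 0: 87 - 10q_Y - 4(q_D) = 0.
Best responses: q_D = (85 - 4q_Y)/10, q_Y = (87 - 4q_D)/10.
Solving the pair: q_D = 251/42, q_Y = 265/42.
Total output Q = 86/7, so price P = 103 - 4·(86/7) = 377/7.

53.86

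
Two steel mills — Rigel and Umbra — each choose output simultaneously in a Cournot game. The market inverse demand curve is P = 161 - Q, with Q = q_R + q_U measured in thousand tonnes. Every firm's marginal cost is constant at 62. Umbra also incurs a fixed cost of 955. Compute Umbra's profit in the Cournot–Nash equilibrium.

134

Each firm earns π_i = (161 - Q)q_i - 62q_i.
First-order condition (treating rivals' output as given): 99 - 2q_i - q_j = 0.
With identical firms every q_j equals q_i, so q_j = q_i and 99 = 3q_i, giving q_i = 33.
Price P = 161 - 66 = 95.
Umbra's profit: (95 - 62)·33 - 955 = 134.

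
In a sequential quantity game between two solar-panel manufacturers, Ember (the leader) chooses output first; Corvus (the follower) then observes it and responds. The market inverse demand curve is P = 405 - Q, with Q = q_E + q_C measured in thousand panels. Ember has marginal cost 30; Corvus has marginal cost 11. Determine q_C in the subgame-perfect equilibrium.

The follower Corvus best-responds to any q_E: π_C = (405 - Q)q_C - 11q_C.
∂π_C/∂q_C = 394 - q_E - 2q_C = 0 gives the reaction function q_C = (394 - q_E)/2.
The leader anticipates this reaction. Substituting into P = 405 - Q gives P = 208 - (1/2)q_E, so π_E = (208 - (1/2)q_E)q_E - 30q_E.
Leader FOC: 178 - q_E = 0, so q_E = 178.
Then q_C = (394 - 178)/2 = 108.

108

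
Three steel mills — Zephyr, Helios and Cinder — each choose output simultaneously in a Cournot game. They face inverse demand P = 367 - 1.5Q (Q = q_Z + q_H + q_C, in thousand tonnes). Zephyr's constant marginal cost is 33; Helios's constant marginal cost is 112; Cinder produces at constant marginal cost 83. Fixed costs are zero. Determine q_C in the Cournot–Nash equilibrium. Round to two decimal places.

43.83

Zephyr's profit: π_Z = (367 - 1.5Q)q_Z - (33q_Z). Setting ∂π_Z/∂q_Z = 0: 334 - 3q_Z - (3/2)(q_H + q_C) = 0.
Helios's profit: π_H = (367 - 1.5Q)q_H - (112q_H). Setting ∂π_H/∂q_H = 0: 255 - 3q_H - (3/2)(q_Z + q_C) = 0.
Cinder's first-order condition: 284 - 3q_C - (3/2)(q_Z + q_H) = 0.
Adding the 3 first-order conditions: 873 − 6Q = 0, so Q = 291/2.
Back-substituting: q_Z = (334 − 873/4)/(3/2) = 463/6, q_H = (255 − 873/4)/(3/2) = 49/2, q_C = (284 − 873/4)/(3/2) = 263/6.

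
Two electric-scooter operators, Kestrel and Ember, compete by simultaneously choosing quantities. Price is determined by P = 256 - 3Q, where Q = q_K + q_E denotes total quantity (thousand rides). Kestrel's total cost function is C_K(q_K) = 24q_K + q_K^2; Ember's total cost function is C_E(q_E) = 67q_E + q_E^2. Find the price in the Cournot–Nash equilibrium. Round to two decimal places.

Kestrel's profit: π_K = (256 - 3Q)q_K - (24q_K + q_K²). Setting ∂π_K/∂q_K = 0: 232 - 8q_K - 3(q_E) = 0.
Ember's profit: π_E = (256 - 3Q)q_E - (67q_E + q_E²). Setting ∂π_E/∂q_E = 0: 189 - 8q_E - 3(q_K) = 0.
Best responses: q_K = (232 - 3q_E)/8, q_E = (189 - 3q_K)/8.
Substituting one into the other gives q_K = 1289/55 and q_E = 816/55.
Total output Q = 421/11, so price P = 256 - 3·(421/11) = 1553/11.

141.18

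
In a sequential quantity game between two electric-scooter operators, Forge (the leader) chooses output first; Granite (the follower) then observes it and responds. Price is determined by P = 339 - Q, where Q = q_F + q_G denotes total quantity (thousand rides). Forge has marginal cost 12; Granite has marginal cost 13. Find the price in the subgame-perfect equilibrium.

94

The follower Granite best-responds to any q_F: π_G = (339 - Q)q_G - 13q_G.
Follower FOC: 326 - q_F - 2q_G = 0, so q_G(q_F) = (326 - q_F)/2.
The leader anticipates this reaction. Substituting into P = 339 - Q gives P = 176 - (1/2)q_F, so π_F = (176 - (1/2)q_F)q_F - 12q_F.
The leader's first-order condition 164 - q_F = 0 yields q_F = 164.
Then q_G = (326 - 164)/2 = 81.
Total output Q = 245, so price P = 339 - 245 = 94.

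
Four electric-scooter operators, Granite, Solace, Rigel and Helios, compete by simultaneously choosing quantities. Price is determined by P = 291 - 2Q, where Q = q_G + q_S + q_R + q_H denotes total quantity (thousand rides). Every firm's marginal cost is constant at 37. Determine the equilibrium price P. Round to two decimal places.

87.80

Each firm earns π_i = (291 - 2Q)q_i - 37q_i.
First-order condition (treating rivals' output as given): 254 - 4q_i - 2·Σ_{j≠i} q_j = 0.
With identical firms every q_j equals q_i, so Σ_{j≠i} q_j = 3q_i and 254 = 10q_i, giving q_i = 127/5.
Total output Q = 508/5, so price P = 291 - 2·(508/5) = 439/5.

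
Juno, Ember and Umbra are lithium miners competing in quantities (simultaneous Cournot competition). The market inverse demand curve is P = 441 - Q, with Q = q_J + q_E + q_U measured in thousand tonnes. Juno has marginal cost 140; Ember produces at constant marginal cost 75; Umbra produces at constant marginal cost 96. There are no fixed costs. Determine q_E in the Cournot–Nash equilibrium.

113

Juno's profit: π_J = (441 - Q)q_J - (140q_J). Setting ∂π_J/∂q_J = 0: 301 - 2q_J - (q_E + q_U) = 0.
Ember's profit: π_E = (441 - Q)q_E - (75q_E). Setting ∂π_E/∂q_E = 0: 366 - 2q_E - (q_J + q_U) = 0.
Umbra's first-order condition: 345 - 2q_U - (q_J + q_E) = 0.
Summing all 3 equations gives 1012 − 4Q = 0, hence Q = 253.
Back-substituting: q_J = (301 − 253) = 48, q_E = (366 − 253) = 113, q_U = (345 − 253) = 92.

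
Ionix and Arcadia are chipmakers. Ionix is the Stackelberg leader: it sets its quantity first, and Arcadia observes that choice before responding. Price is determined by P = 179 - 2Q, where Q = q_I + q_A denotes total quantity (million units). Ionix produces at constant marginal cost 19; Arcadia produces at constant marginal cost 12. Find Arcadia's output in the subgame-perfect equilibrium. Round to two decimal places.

22.63

Solve by backward induction. Given q_I, the follower Arcadia maximises π_A = (179 - 2q_I - 2q_A)q_A - 12q_A.
Follower FOC: 167 - 2q_I - 4q_A = 0, so q_A(q_I) = (167 - 2q_I)/4.
Ionix substitutes q_A(q_I) into its own profit: π_I = q_I(179 - 2q_I - (167 - 2q_I)/2) - 19q_I = (191/2 - q_I)q_I - 19q_I.
The leader's first-order condition 153/2 - 2q_I = 0 yields q_I = 153/4.
Then q_A = (167 - 2·(153/4))/4 = 181/8.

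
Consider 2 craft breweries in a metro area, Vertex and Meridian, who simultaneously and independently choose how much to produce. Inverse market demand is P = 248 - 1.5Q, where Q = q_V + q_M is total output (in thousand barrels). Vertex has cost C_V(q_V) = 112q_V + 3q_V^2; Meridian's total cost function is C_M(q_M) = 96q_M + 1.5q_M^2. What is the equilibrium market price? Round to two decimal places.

Vertex's profit: π_V = (248 - 1.5Q)q_V - (112q_V + 3q_V²). Setting ∂π_V/∂q_V = 0: 136 - 9q_V - (3/2)(q_M) = 0.
Meridian's profit: π_M = (248 - 1.5Q)q_M - (96q_M + (3/2)q_M²). Setting ∂π_M/∂q_M = 0: 152 - 6q_M - (3/2)(q_V) = 0.
Best responses: q_V = (136 - (3/2)q_M)/9, q_M = (152 - (3/2)q_V)/6.
Substituting one into the other gives q_V = 784/69 and q_M = 1552/69.
Total output Q = 33.8551, so price P = 248 - (3/2)·33.8551 = 197.2174.

197.22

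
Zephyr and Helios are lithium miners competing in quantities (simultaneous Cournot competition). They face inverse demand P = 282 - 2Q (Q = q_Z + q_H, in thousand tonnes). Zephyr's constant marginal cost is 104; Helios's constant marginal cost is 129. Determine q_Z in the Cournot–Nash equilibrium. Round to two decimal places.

33.83

Zephyr's profit: π_Z = (282 - 2Q)q_Z - (104q_Z). Setting ∂π_Z/∂q_Z = 0: 178 - 4q_Z - 2(q_H) = 0.
Helios's profit: π_H = (282 - 2Q)q_H - (129q_H). Setting ∂π_H/∂q_H = 0: 153 - 4q_H - 2(q_Z) = 0.
Rearranging gives the reaction functions q_Z = (178 - 2q_H)/4 and q_H = (153 - 2q_Z)/4.
Solving the pair: q_Z = 203/6, q_H = 64/3.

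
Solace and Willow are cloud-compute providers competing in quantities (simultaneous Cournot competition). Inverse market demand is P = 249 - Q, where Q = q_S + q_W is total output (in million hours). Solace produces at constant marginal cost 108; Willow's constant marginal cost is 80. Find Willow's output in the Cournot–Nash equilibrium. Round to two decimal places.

65.67

Solace's profit: π_S = (249 - Q)q_S - (108q_S). Setting ∂π_S/∂q_S = 0: 141 - 2q_S - (q_W) = 0.
Willow's first-order condition: 169 - 2q_W - (q_S) = 0.
So q_S = (141 - q_W)/2 and q_W = (169 - q_S)/2.
Solving the pair: q_S = 113/3, q_W = 197/3.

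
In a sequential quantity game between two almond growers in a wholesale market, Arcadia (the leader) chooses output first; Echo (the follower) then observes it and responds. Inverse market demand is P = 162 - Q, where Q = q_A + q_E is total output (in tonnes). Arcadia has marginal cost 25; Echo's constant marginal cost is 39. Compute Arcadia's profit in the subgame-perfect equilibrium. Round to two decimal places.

2850.13

The follower Echo best-responds to any q_A: π_E = (162 - Q)q_E - 39q_E.
Follower FOC: 123 - q_A - 2q_E = 0, so q_E(q_A) = (123 - q_A)/2.
Arcadia substitutes q_E(q_A) into its own profit: π_A = q_A(162 - q_A - (123 - q_A)/2) - 25q_A = (201/2 - (1/2)q_A)q_A - 25q_A.
Leader FOC: 151/2 - q_A = 0, so q_A = 151/2.
Then q_E = (123 - 151/2)/2 = 95/4.
Price P = 162 - 397/4 = 251/4.
Arcadia's profit: (251/4 - 25)·(151/2) = 2850.1250.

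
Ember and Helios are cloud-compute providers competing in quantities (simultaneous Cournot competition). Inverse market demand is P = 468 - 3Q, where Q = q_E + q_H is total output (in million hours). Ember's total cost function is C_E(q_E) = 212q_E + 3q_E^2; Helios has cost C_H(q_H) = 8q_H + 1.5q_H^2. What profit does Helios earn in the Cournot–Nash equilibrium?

Ember's profit: π_E = (468 - 3Q)q_E - (212q_E + 3q_E²). Setting ∂π_E/∂q_E = 0: 256 - 12q_E - 3(q_H) = 0.
Helios's profit: π_H = (468 - 3Q)q_H - (8q_H + (3/2)q_H²). Setting ∂π_H/∂q_H = 0: 460 - 9q_H - 3(q_E) = 0.
Best responses: q_E = (256 - 3q_H)/12, q_H = (460 - 3q_E)/9.
Solving the pair: q_E = 28/3, q_H = 48.
Price P = 468 - 3·(172/3) = 296.
Helios's profit: 296·48 - 8·48 - (3/2)·48² = 10368.

10368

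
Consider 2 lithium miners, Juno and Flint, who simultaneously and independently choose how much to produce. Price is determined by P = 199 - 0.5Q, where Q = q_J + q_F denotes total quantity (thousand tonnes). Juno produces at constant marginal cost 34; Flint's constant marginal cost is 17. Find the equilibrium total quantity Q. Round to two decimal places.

Juno's profit: π_J = (199 - 0.5Q)q_J - (34q_J). Setting ∂π_J/∂q_J = 0: 165 - q_J - (1/2)(q_F) = 0.
Flint's profit: π_F = (199 - 0.5Q)q_F - (17q_F). Setting ∂π_F/∂q_F = 0: 182 - q_F - (1/2)(q_J) = 0.
Best responses: q_J = (165 - (1/2)q_F), q_F = (182 - (1/2)q_J).
Substituting one into the other gives q_J = 296/3 and q_F = 398/3.
Total output Q = 296/3 + 398/3 = 694/3.

231.33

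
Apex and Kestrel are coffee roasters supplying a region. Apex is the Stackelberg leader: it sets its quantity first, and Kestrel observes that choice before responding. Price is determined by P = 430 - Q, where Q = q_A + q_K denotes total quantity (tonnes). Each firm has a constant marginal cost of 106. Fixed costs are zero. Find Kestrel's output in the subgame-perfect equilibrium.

The follower Kestrel best-responds to any q_A: π_K = (430 - Q)q_K - 106q_K.
Follower FOC: 324 - q_A - 2q_K = 0, so q_K(q_A) = (324 - q_A)/2.
The leader anticipates this reaction. Substituting into P = 430 - Q gives P = 268 - (1/2)q_A, so π_A = (268 - (1/2)q_A)q_A - 106q_A.
The leader's first-order condition 162 - q_A = 0 yields q_A = 162.
Then q_K = (324 - 162)/2 = 81.

81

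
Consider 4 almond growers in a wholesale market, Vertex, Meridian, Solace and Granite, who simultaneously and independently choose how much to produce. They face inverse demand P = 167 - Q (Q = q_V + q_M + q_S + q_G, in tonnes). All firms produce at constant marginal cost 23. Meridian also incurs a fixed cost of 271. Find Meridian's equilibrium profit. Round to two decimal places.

558.44

A representative firm's profit is π_i = q_i(167 - Q) - 23q_i.
First-order condition (treating rivals' output as given): 144 - 2q_i - Σ_{j≠i} q_j = 0.
With identical firms every q_j equals q_i, so Σ_{j≠i} q_j = 3q_i and 144 = 5q_i, giving q_i = 144/5.
Price P = 167 - 576/5 = 259/5.
Meridian's profit: (259/5 - 23)·(144/5) - 271 = 558.4400.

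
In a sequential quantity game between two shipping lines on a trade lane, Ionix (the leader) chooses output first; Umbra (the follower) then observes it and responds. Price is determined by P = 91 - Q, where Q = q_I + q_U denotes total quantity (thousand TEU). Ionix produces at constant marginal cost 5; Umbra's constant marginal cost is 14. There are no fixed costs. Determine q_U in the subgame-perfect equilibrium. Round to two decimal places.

14.75

The follower Umbra best-responds to any q_I: π_U = (91 - Q)q_U - 14q_U.
∂π_U/∂q_U = 77 - q_I - 2q_U = 0 gives the reaction function q_U = (77 - q_I)/2.
The leader anticipates this reaction. Substituting into P = 91 - Q gives P = 105/2 - (1/2)q_I, so π_I = (105/2 - (1/2)q_I)q_I - 5q_I.
The leader's first-order condition 95/2 - q_I = 0 yields q_I = 95/2.
Then q_U = (77 - 95/2)/2 = 59/4.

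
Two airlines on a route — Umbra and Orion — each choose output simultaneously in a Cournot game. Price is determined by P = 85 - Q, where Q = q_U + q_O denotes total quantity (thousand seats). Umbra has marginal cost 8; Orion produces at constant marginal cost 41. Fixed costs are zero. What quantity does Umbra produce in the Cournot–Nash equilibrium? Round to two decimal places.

36.67

Umbra's profit: π_U = (85 - Q)q_U - (8q_U). Setting ∂π_U/∂q_U = 0: 77 - 2q_U - (q_O) = 0.
Orion's profit: π_O = (85 - Q)q_O - (41q_O). Setting ∂π_O/∂q_O = 0: 44 - 2q_O - (q_U) = 0.
So q_U = (77 - q_O)/2 and q_O = (44 - q_U)/2.
Substituting one into the other gives q_U = 110/3 and q_O = 11/3.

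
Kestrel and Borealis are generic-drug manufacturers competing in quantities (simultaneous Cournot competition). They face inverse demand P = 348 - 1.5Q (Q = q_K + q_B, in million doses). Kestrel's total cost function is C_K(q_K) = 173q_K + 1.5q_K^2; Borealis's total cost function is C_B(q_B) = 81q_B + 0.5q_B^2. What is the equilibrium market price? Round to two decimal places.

234.97

Kestrel's profit: π_K = (348 - 1.5Q)q_K - (173q_K + (3/2)q_K²). Setting ∂π_K/∂q_K = 0: 175 - 6q_K - (3/2)(q_B) = 0.
Borealis's first-order condition: 267 - 4q_B - (3/2)(q_K) = 0.
Best responses: q_K = (175 - (3/2)q_B)/6, q_B = (267 - (3/2)q_K)/4.
Solving the pair: q_K = 1198/87, q_B = 1786/29.
Total output Q = 75.3563, so price P = 348 - (3/2)·75.3563 = 234.9655.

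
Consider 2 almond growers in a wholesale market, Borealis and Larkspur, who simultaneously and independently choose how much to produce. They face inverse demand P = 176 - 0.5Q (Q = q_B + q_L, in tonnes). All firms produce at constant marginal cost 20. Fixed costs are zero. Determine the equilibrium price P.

Each firm earns π_i = (176 - 0.5Q)q_i - 20q_i.
First-order condition (treating rivals' output as given): 156 - q_i - (1/2)q_j = 0.
With identical firms every q_j equals q_i, so q_j = q_i and 156 = (3/2)q_i, giving q_i = 104.
Total output Q = 208, so price P = 176 - (1/2)·208 = 72.

72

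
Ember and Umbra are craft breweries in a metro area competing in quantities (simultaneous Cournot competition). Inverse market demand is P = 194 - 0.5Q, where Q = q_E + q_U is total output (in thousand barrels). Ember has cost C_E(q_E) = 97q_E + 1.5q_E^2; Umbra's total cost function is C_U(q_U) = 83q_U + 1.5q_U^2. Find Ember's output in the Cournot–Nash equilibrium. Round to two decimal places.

Ember's profit: π_E = (194 - 0.5Q)q_E - (97q_E + (3/2)q_E²). Setting ∂π_E/∂q_E = 0: 97 - 4q_E - (1/2)(q_U) = 0.
Umbra's first-order condition: 111 - 4q_U - (1/2)(q_E) = 0.
Rearranging gives the reaction functions q_E = (97 - (1/2)q_U)/4 and q_U = (111 - (1/2)q_E)/4.
Substituting one into the other gives q_E = 190/9 and q_U = 226/9.

21.11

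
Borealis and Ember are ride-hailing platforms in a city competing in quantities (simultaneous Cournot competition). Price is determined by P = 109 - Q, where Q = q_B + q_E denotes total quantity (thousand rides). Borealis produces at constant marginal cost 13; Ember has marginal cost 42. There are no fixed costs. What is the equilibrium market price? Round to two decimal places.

Borealis's profit: π_B = (109 - Q)q_B - (13q_B). Setting ∂π_B/∂q_B = 0: 96 - 2q_B - (q_E) = 0.
Ember's profit: π_E = (109 - Q)q_E - (42q_E). Setting ∂π_E/∂q_E = 0: 67 - 2q_E - (q_B) = 0.
Best responses: q_B = (96 - q_E)/2, q_E = (67 - q_B)/2.
Substituting one into the other gives q_B = 125/3 and q_E = 38/3.
Total output Q = 163/3, so price P = 109 - 163/3 = 164/3.

54.67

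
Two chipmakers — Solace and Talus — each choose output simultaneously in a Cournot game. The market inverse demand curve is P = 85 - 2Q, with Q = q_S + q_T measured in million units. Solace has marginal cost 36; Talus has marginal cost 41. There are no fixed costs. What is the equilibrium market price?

54

Solace's profit: π_S = (85 - 2Q)q_S - (36q_S). Setting ∂π_S/∂q_S = 0: 49 - 4q_S - 2(q_T) = 0.
Talus's profit: π_T = (85 - 2Q)q_T - (41q_T). Setting ∂π_T/∂q_T = 0: 44 - 4q_T - 2(q_S) = 0.
Best responses: q_S = (49 - 2q_T)/4, q_T = (44 - 2q_S)/4.
Substituting one into the other gives q_S = 9 and q_T = 13/2.
Total output Q = 31/2, so price P = 85 - 2·(31/2) = 54.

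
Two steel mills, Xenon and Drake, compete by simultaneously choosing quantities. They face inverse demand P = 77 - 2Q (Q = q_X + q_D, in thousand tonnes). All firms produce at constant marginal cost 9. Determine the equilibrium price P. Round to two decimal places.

A representative firm's profit is π_i = q_i(77 - 2Q) - 9q_i.
Setting ∂π_i/∂q_i = 0 with rivals' quantities fixed: 68 - 4q_i - 2q_j = 0.
With identical firms every q_j equals q_i, so q_j = q_i and 68 = 6q_i, giving q_i = 34/3.
Total output Q = 68/3, so price P = 77 - 2·(68/3) = 95/3.

31.67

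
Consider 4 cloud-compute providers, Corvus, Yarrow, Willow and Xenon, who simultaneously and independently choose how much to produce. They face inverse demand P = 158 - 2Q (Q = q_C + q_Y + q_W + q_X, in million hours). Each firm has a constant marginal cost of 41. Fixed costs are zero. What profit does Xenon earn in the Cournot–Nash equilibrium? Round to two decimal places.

273.78

Each firm earns π_i = (158 - 2Q)q_i - 41q_i.
Setting ∂π_i/∂q_i = 0 with rivals' quantities fixed: 117 - 4q_i - 2·Σ_{j≠i} q_j = 0.
With identical firms every q_j equals q_i, so Σ_{j≠i} q_j = 3q_i and 117 = 10q_i, giving q_i = 117/10.
Price P = 158 - 2·(234/5) = 322/5.
Xenon's profit: (322/5 - 41)·(117/10) = 273.7800.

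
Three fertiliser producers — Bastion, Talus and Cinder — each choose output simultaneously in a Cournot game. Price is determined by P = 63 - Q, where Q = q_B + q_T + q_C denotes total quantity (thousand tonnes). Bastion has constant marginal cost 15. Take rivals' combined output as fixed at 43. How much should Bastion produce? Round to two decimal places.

With rivals' combined output fixed at 43, Bastion's profit is π_B = (63 - 43 - q_B)q_B - (15q_B) = (20 - q_B)q_B - (15q_B).
∂π_B/∂q_B = 5 - 2q_B = 0, so q_B = 5/2.

2.50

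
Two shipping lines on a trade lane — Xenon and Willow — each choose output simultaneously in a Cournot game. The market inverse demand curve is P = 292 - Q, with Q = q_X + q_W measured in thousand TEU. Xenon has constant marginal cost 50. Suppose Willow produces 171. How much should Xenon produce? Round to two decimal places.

With the rival's output fixed at 171, Xenon's profit is π_X = (292 - 171 - q_X)q_X - (50q_X) = (121 - q_X)q_X - (50q_X).
∂π_X/∂q_X = 71 - 2q_X = 0, so q_X = 71/2.

35.50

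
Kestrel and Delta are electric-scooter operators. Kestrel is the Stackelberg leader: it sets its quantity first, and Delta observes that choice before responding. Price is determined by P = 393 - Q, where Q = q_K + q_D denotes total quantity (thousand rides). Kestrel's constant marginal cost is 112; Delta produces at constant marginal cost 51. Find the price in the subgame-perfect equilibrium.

167

Solve by backward induction. Given q_K, the follower Delta maximises π_D = (393 - q_K - q_D)q_D - 51q_D.
∂π_D/∂q_D = 342 - q_K - 2q_D = 0 gives the reaction function q_D = (342 - q_K)/2.
The leader anticipates this reaction. Substituting into P = 393 - Q gives P = 222 - (1/2)q_K, so π_K = (222 - (1/2)q_K)q_K - 112q_K.
The leader's first-order condition 110 - q_K = 0 yields q_K = 110.
Then q_D = (342 - 110)/2 = 116.
Total output Q = 226, so price P = 393 - 226 = 167.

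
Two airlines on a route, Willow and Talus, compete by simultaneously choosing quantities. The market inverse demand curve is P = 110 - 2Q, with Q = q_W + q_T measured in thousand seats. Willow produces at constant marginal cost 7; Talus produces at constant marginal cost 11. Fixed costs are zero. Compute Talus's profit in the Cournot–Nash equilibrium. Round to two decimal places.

501.39

Willow's profit: π_W = (110 - 2Q)q_W - (7q_W). Setting ∂π_W/∂q_W = 0: 103 - 4q_W - 2(q_T) = 0.
Talus's first-order condition: 99 - 4q_T - 2(q_W) = 0.
Best responses: q_W = (103 - 2q_T)/4, q_T = (99 - 2q_W)/4.
Substituting one into the other gives q_W = 107/6 and q_T = 95/6.
Price P = 110 - 2·(101/3) = 128/3.
Talus's profit: (128/3 - 11)·(95/6) = 501.3889.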